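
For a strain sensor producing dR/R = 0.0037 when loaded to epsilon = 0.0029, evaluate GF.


GF = (dR/R) / epsilon
= 0.0037 / 0.0029
= 1.2759

1.2759


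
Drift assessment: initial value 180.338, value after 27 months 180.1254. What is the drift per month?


rate = (v2 - v1) / months
= (180.1254 - 180.338) / 27
= -0.2126 / 27
= -0.0079

-0.0079


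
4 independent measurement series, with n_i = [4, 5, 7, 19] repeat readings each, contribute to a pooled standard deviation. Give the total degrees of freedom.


nu = sum_i (n_i - 1)
nu = ((4 - 1) + (5 - 1) + (7 - 1) + (19 - 1))
nu = 3 + 4 + 6 + 18
nu = 31

31


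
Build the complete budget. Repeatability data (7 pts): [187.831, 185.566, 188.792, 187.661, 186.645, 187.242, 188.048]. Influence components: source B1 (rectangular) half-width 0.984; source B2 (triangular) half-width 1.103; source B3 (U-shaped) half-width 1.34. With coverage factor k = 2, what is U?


mean = (187.831 + 185.566 + 188.792 + 187.661 + 186.645 + 187.242 + 188.048) / 7 = 187.3978571
s = sqrt(sum((x - mean)^2)/(n-1)) = 1.0464195
u_A = s / sqrt(n) = 1.0464195 / sqrt(7) = 0.39550939
u_B1 = 0.984 / sqrt(3) = 0.56811266
u_B2 = 1.103 / sqrt(6) = 0.45029786
u_B3 = 1.34 / sqrt(2) = 0.94752309
uc = sqrt(0.39550939^2 + 0.56811266^2 + 0.45029786^2 + 0.94752309^2) = 1.2568802
U = k * uc = 2 * 1.2568802
U = 2.5138

2.5138


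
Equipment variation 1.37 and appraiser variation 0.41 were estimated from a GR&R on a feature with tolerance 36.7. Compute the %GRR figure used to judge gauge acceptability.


GRR = sqrt(EV^2 + AV^2) = sqrt(1.37^2 + 0.41^2) = 1.430035
%GRR = GRR / tol * 100 = 1.430035 / 36.7 * 100
%GRR = 3.8966

3.8966


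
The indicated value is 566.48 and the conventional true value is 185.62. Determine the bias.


Systematic error = measured - true
= 566.48 - 185.62
= 380.8600

380.8600


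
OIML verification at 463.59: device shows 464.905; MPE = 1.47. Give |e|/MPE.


e = indication - reference = 464.905 - 463.59 = 1.3150
|e| = 1.3150
ratio = |e| / MPE = 1.3150 / 1.47
ratio = 0.8946

0.8946


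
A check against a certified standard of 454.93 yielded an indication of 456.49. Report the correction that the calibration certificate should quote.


Correction = standard - reading
= 454.93 - 456.49
= -1.5600

-1.5600


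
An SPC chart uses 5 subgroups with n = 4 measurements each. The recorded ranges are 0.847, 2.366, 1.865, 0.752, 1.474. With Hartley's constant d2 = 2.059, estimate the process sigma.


R_bar = (0.847 + 2.366 + 1.865 + 0.752 + 1.474) / 5
R_bar = 7.304 / 5 = 1.4608
sigma_hat = R_bar / d2 = 1.4608 / 2.059 = 0.7095

0.7095


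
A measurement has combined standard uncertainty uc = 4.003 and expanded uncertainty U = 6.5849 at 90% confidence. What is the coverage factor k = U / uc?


k = U / uc
k = 6.5849 / 4.003
k = 1.645

1.645


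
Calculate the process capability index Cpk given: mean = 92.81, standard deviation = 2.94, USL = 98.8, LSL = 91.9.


Cpu = (USL - mean) / (3*sigma) = (98.8 - 92.81) / (3*2.94) = 0.6791
Cpl = (mean - LSL) / (3*sigma) = (92.81 - 91.9) / (3*2.94) = 0.1032
Cpk = min(Cpu, Cpl) = 0.1032

0.1032


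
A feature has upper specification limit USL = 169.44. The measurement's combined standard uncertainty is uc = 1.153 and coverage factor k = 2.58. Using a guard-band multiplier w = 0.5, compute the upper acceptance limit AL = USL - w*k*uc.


U = k * uc = 2.58 * 1.153 = 2.97474
guard band g = w * U = 0.5 * 2.97474 = 1.48737
AL = USL - g = 169.44 - 1.48737
AL = 167.9526

167.9526


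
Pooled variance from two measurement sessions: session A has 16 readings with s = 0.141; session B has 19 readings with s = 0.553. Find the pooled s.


s_p = sqrt(((n1-1)*s1^2 + (n2-1)*s2^2) / (n1+n2-2))
numerator = (16-1)*0.141^2 + (19-1)*0.553^2 = 0.298215 + 5.504562 = 5.802777
denominator = 16 + 19 - 2 = 33
s_p^2 = 5.802777 / 33 = 0.17584173
s_p = sqrt(0.17584173) = 0.4193

0.4193


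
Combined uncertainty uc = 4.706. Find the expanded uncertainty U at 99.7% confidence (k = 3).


U = k * uc
U = 3 * 4.706
U = 14.1180

14.1180


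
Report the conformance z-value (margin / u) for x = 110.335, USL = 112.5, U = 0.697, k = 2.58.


u = U / k = 0.697 / 2.58 = 0.27015504
margin = |USL - x| = |112.5 - 110.335| = 2.165
z = margin / u = 2.165 / 0.27015504
z = 8.0139

8.0139


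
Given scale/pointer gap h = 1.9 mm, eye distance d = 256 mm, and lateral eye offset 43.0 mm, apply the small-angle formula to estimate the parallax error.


error = h * offset / d
= 1.9 * 43.0 / 256
= 0.3191

0.3191


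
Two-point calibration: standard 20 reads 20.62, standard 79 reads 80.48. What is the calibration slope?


slope = (y2 - y1) / (x2 - x1)
= (80.48 - 20.62) / (79 - 20)
= 59.8600 / 59
= 1.0146

1.0146


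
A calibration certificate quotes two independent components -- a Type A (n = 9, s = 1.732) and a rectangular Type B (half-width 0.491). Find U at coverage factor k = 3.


u_A = s / sqrt(n) = 1.732 / sqrt(9) = 0.57733333
u_B = half_width / sqrt(3) = 0.491 / sqrt(3) = 0.28347898
uc = sqrt(u_A^2 + u_B^2) = sqrt(0.57733333^2 + 0.28347898^2) = 0.64317502
U = k * uc = 3 * 0.64317502
U = 1.9295

1.9295


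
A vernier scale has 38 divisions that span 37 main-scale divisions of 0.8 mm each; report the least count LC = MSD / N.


LC = MSD / n_div
= 0.8 / 38
= 0.0211

0.0211


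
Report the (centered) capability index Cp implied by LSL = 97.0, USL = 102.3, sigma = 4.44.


Cp = (USL - LSL) / (6 * sigma)
= (102.3 - 97.0) / (6 * 4.44)
= 5.3000 / 26.6400
= 0.1989

0.1989


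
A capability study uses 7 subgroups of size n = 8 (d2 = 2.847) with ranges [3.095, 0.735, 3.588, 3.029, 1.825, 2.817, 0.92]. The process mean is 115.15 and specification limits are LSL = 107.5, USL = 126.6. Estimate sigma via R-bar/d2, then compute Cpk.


R_bar = (3.095 + 0.735 + 3.588 + 3.029 + 1.825 + 2.817 + 0.92) / 7 = 2.287
sigma = R_bar / d2 = 2.287 / 2.847 = 0.80330172
Cp = (USL - LSL)/(6*sigma) = (126.6 - 107.5)/(6*0.80330172) = 3.9628
Cpu = (126.6 - 115.15)/(3*0.80330172) = 4.7512
Cpl = (115.15 - 107.5)/(3*0.80330172) = 3.1744
Cpk = min(Cpu, Cpl) = 3.1744

3.1744


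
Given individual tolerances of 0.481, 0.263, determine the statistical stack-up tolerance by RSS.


RSS = sqrt(0.481^2 + 0.263^2)
= sqrt(0.30053)
= 0.5482

0.5482


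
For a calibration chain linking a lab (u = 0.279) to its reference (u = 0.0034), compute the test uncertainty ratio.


TUR = u_lab / u_ref
= 0.279 / 0.0034
= 82.0588

82.0588


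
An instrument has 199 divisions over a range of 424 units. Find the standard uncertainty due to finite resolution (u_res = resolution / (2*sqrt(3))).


resolution = range / divisions
resolution = 424 / 199 = 2.1306533
u_res = resolution / (2*sqrt(3))
u_res = 2.1306533 / 3.4641016
u_res = 0.6151

0.6151


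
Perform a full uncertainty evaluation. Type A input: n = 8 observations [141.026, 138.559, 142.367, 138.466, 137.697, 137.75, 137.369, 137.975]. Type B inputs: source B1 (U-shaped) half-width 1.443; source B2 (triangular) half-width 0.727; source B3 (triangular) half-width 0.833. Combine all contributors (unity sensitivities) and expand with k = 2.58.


mean = (141.026 + 138.559 + 142.367 + 138.466 + 137.697 + 137.75 + 137.369 + 137.975) / 8 = 138.901125
s = sqrt(sum((x - mean)^2)/(n-1)) = 1.8053052
u_A = s / sqrt(n) = 1.8053052 / sqrt(8) = 0.63827177
u_B1 = 1.443 / sqrt(2) = 1.0203551
u_B2 = 0.727 / sqrt(6) = 0.29679651
u_B3 = 0.833 / sqrt(6) = 0.34007083
uc = sqrt(0.63827177^2 + 1.0203551^2 + 0.29679651^2 + 0.34007083^2) = 1.2853994
U = k * uc = 2.58 * 1.2853994
U = 3.3163

3.3163


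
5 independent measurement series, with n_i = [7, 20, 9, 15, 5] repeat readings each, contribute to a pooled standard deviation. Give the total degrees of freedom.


nu = sum_i (n_i - 1)
nu = ((7 - 1) + (20 - 1) + (9 - 1) + (15 - 1) + (5 - 1))
nu = 6 + 19 + 8 + 14 + 4
nu = 51

51


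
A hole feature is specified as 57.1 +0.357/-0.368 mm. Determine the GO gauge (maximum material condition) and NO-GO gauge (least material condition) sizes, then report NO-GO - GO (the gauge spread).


GO = nominal - lower_tol (smallest hole = maximum material condition)
GO = 57.1 - 0.368 = 56.732
NO-GO = nominal + upper_tol (largest hole = least material condition)
NO-GO = 57.1 + 0.357 = 57.457
spread = NO-GO - GO = 57.457 - 56.732 = 0.7250

0.7250


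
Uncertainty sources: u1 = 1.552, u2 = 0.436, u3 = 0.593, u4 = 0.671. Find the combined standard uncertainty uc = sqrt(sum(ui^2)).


uc = sqrt(1.552^2 + 0.436^2 + 0.593^2 + 0.671^2)
uc = sqrt(3.40069)
uc = 1.8441

1.8441


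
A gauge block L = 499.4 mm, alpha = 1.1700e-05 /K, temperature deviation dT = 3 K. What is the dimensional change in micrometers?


dL = L * alpha * dT
= 499.4 * 1.1700e-05 * 3
= 0.0175289 mm
dL_um = 0.0175289 * 1000 = 17.5289 um

17.5289


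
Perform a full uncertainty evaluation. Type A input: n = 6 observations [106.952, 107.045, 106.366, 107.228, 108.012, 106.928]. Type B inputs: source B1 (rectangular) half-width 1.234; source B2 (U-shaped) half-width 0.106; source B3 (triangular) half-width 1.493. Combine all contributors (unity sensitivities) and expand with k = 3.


mean = (106.952 + 107.045 + 106.366 + 107.228 + 108.012 + 106.928) / 6 = 107.0885
s = sqrt(sum((x - mean)^2)/(n-1)) = 0.53676876
u_A = s / sqrt(n) = 0.53676876 / sqrt(6) = 0.21913493
u_B1 = 1.234 / sqrt(3) = 0.71245023
u_B2 = 0.106 / sqrt(2) = 0.074953319
u_B3 = 1.493 / sqrt(6) = 0.6095147
uc = sqrt(0.21913493^2 + 0.71245023^2 + 0.074953319^2 + 0.6095147^2) = 0.96578032
U = k * uc = 3 * 0.96578032
U = 2.8973

2.8973


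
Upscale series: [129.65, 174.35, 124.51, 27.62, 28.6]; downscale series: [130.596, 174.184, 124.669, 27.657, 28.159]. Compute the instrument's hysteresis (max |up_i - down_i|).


|129.65 - 130.596| = 0.9460
|174.35 - 174.184| = 0.1660
|124.51 - 124.669| = 0.1590
|27.62 - 27.657| = 0.0370
|28.6 - 28.159| = 0.4410
hysteresis = max(diffs) = 0.9460

0.9460


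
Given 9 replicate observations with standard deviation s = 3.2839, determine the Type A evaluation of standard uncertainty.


u_A = s / sqrt(n)
u_A = 3.2839 / sqrt(9)
u_A = 3.2839 / 3
u_A = 1.0946

1.0946


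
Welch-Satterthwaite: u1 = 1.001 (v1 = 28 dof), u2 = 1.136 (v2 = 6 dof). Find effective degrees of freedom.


uc = sqrt(u1^2 + u2^2) = sqrt(1.001^2 + 1.136^2) = 1.5140994
v_eff = uc^4 / (u1^4/v1 + u2^4/v2)
= 1.5140994^4 / (1.001^4/28 + 1.136^4/6)
= 5.2555425 / 0.31342068
v_eff = 16.7683

16.7683


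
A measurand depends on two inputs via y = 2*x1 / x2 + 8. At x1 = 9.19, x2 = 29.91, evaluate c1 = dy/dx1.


y = 2*x1 / x2 + 8
dy/dx1 = 2/x2
Evaluate at x2 = 29.91: c1 = 2 / 29.91
c1 = 0.0669

0.0669


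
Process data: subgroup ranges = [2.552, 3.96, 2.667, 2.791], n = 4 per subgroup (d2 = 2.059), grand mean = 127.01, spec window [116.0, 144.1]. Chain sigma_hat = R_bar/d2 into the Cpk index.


R_bar = (2.552 + 3.96 + 2.667 + 2.791) / 4 = 2.9925
sigma = R_bar / d2 = 2.9925 / 2.059 = 1.4533754
Cp = (USL - LSL)/(6*sigma) = (144.1 - 116.0)/(6*1.4533754) = 3.2224
Cpu = (144.1 - 127.01)/(3*1.4533754) = 3.9196
Cpl = (127.01 - 116.0)/(3*1.4533754) = 2.5252
Cpk = min(Cpu, Cpl) = 2.5252

2.5252


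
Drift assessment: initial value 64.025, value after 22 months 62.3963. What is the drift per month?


rate = (v2 - v1) / months
= (62.3963 - 64.025) / 22
= -1.6287 / 22
= -0.0740

-0.0740


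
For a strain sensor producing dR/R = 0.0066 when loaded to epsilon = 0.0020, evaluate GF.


GF = (dR/R) / epsilon
= 0.0066 / 0.0020
= 3.3000

3.3000


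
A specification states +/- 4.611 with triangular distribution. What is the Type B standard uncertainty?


u_B = half_width / sqrt(6)
u_B = 4.611 / 2.4494897
u_B = 1.8824

1.8824


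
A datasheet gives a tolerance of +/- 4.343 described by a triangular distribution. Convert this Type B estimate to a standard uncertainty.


u_B = half_width / sqrt(6)
u_B = 4.343 / 2.4494897
u_B = 1.7730

1.7730


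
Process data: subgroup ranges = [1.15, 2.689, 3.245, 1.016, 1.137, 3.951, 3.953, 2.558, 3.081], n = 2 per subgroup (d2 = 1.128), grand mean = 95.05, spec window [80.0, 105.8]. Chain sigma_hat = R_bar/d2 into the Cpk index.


R_bar = (1.15 + 2.689 + 3.245 + 1.016 + 1.137 + 3.951 + 3.953 + 2.558 + 3.081) / 9 = 2.5311111
sigma = R_bar / d2 = 2.5311111 / 1.128 = 2.2438928
Cp = (USL - LSL)/(6*sigma) = (105.8 - 80.0)/(6*2.2438928) = 1.9163
Cpu = (105.8 - 95.05)/(3*2.2438928) = 1.5969
Cpl = (95.05 - 80.0)/(3*2.2438928) = 2.2357
Cpk = min(Cpu, Cpl) = 1.5969

1.5969


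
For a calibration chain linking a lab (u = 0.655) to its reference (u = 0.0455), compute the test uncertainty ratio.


TUR = u_lab / u_ref
= 0.655 / 0.0455
= 14.3956

14.3956


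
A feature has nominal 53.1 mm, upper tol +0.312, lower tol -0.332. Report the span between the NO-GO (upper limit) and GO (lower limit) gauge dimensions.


GO = nominal - lower_tol (smallest hole = maximum material condition)
GO = 53.1 - 0.332 = 52.768
NO-GO = nominal + upper_tol (largest hole = least material condition)
NO-GO = 53.1 + 0.312 = 53.412
spread = NO-GO - GO = 53.412 - 52.768 = 0.6440

0.6440


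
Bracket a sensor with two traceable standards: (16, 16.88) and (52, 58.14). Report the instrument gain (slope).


slope = (y2 - y1) / (x2 - x1)
= (58.14 - 16.88) / (52 - 16)
= 41.2600 / 36
= 1.1461

1.1461


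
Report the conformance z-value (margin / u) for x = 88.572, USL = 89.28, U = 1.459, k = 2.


u = U / k = 1.459 / 2 = 0.7295
margin = |USL - x| = |89.28 - 88.572| = 0.708
z = margin / u = 0.708 / 0.7295
z = 0.9705

0.9705


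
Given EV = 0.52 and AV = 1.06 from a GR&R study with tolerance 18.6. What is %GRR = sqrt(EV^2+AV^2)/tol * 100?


GRR = sqrt(EV^2 + AV^2) = sqrt(0.52^2 + 1.06^2) = 1.1806778
%GRR = GRR / tol * 100 = 1.1806778 / 18.6 * 100
%GRR = 6.3477

6.3477


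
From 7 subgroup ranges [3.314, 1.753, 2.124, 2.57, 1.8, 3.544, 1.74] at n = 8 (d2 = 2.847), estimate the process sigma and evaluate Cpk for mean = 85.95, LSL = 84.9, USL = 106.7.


R_bar = (3.314 + 1.753 + 2.124 + 2.57 + 1.8 + 3.544 + 1.74) / 7 = 2.4064286
sigma = R_bar / d2 = 2.4064286 / 2.847 = 0.84525065
Cp = (USL - LSL)/(6*sigma) = (106.7 - 84.9)/(6*0.84525065) = 4.2985
Cpu = (106.7 - 85.95)/(3*0.84525065) = 8.1830
Cpl = (85.95 - 84.9)/(3*0.84525065) = 0.4141
Cpk = min(Cpu, Cpl) = 0.4141

0.4141


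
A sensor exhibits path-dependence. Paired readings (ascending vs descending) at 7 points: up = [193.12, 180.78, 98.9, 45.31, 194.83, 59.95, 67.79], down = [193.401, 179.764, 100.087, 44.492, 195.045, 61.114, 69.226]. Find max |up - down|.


|193.12 - 193.401| = 0.2810
|180.78 - 179.764| = 1.0160
|98.9 - 100.087| = 1.1870
|45.31 - 44.492| = 0.8180
|194.83 - 195.045| = 0.2150
|59.95 - 61.114| = 1.1640
|67.79 - 69.226| = 1.4360
hysteresis = max(diffs) = 1.4360

1.4360


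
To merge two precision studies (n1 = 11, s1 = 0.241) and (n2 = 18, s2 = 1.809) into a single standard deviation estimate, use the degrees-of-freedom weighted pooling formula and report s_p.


s_p = sqrt(((n1-1)*s1^2 + (n2-1)*s2^2) / (n1+n2-2))
numerator = (11-1)*0.241^2 + (18-1)*1.809^2 = 0.58081 + 55.632177 = 56.212987
denominator = 11 + 18 - 2 = 27
s_p^2 = 56.212987 / 27 = 2.0819625
s_p = sqrt(2.0819625) = 1.4429

1.4429


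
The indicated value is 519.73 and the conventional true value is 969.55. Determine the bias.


Systematic error = measured - true
= 519.73 - 969.55
= -449.8200

-449.8200


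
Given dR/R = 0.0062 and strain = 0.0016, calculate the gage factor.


GF = (dR/R) / epsilon
= 0.0062 / 0.0016
= 3.8750

3.8750


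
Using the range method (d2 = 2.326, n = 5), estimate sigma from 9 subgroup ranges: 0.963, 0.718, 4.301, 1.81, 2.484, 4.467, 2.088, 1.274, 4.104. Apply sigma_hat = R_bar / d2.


R_bar = (0.963 + 0.718 + 4.301 + 1.81 + 2.484 + 4.467 + 2.088 + 1.274 + 4.104) / 9
R_bar = 22.209 / 9 = 2.4676667
sigma_hat = R_bar / d2 = 2.4676667 / 2.326 = 1.0609

1.0609


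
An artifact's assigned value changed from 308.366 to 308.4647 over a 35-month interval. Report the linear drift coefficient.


rate = (v2 - v1) / months
= (308.4647 - 308.366) / 35
= 0.0987 / 35
= 0.0028

0.0028


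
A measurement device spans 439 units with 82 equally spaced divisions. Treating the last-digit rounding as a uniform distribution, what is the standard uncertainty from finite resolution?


resolution = range / divisions
resolution = 439 / 82 = 5.3536585
u_res = resolution / (2*sqrt(3))
u_res = 5.3536585 / 3.4641016
u_res = 1.5455

1.5455


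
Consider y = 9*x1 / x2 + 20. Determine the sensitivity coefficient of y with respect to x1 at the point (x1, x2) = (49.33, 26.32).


y = 9*x1 / x2 + 20
dy/dx1 = 9/x2
Evaluate at x2 = 26.32: c1 = 9 / 26.32
c1 = 0.3419

0.3419


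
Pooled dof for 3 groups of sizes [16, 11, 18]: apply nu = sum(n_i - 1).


nu = sum_i (n_i - 1)
nu = ((16 - 1) + (11 - 1) + (18 - 1))
nu = 15 + 10 + 17
nu = 42

42


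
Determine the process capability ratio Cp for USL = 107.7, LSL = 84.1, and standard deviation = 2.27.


Cp = (USL - LSL) / (6 * sigma)
= (107.7 - 84.1) / (6 * 2.27)
= 23.6000 / 13.6200
= 1.7327

1.7327


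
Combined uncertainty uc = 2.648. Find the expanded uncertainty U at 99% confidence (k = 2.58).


U = k * uc
U = 2.58 * 2.648
U = 6.8318

6.8318


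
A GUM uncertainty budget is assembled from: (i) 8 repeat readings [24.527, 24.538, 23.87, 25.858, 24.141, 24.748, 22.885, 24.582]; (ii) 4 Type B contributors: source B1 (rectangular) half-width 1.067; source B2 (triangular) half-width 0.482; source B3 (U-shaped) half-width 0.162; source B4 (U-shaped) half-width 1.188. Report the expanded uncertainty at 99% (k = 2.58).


mean = (24.527 + 24.538 + 23.87 + 25.858 + 24.141 + 24.748 + 22.885 + 24.582) / 8 = 24.393625
s = sqrt(sum((x - mean)^2)/(n-1)) = 0.84160101
u_A = s / sqrt(n) = 0.84160101 / sqrt(8) = 0.29755089
u_B1 = 1.067 / sqrt(3) = 0.61603274
u_B2 = 0.482 / sqrt(6) = 0.19677568
u_B3 = 0.162 / sqrt(2) = 0.1145513
u_B4 = 1.188 / sqrt(2) = 0.84004286
uc = sqrt(0.29755089^2 + 0.61603274^2 + 0.19677568^2 + 0.1145513^2 + 0.84004286^2) = 1.1070445
U = k * uc = 2.58 * 1.1070445
U = 2.8562

2.8562


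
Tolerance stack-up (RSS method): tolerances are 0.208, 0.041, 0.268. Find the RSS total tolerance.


RSS = sqrt(0.208^2 + 0.041^2 + 0.268^2)
= sqrt(0.116769)
= 0.3417

0.3417


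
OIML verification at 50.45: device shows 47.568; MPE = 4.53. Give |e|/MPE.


e = indication - reference = 47.568 - 50.45 = -2.8820
|e| = 2.8820
ratio = |e| / MPE = 2.8820 / 4.53
ratio = 0.6362

0.6362


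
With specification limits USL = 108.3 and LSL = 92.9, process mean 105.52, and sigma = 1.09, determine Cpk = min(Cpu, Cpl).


Cpu = (USL - mean) / (3*sigma) = (108.3 - 105.52) / (3*1.09) = 0.8502
Cpl = (mean - LSL) / (3*sigma) = (105.52 - 92.9) / (3*1.09) = 3.8593
Cpk = min(Cpu, Cpl) = 0.8502

0.8502


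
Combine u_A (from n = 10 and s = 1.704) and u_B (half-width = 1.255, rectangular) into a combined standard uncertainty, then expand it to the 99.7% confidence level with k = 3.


u_A = s / sqrt(n) = 1.704 / sqrt(10) = 0.53885211
u_B = half_width / sqrt(3) = 1.255 / sqrt(3) = 0.72457459
uc = sqrt(u_A^2 + u_B^2) = sqrt(0.53885211^2 + 0.72457459^2) = 0.90297837
U = k * uc = 3 * 0.90297837
U = 2.7089

2.7089


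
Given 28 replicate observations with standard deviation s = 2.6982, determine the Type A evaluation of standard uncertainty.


u_A = s / sqrt(n)
u_A = 2.6982 / sqrt(28)
u_A = 2.6982 / 5.2915026
u_A = 0.5099

0.5099


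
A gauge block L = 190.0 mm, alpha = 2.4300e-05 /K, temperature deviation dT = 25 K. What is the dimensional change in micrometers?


dL = L * alpha * dT
= 190.0 * 2.4300e-05 * 25
= 0.1154250 mm
dL_um = 0.1154250 * 1000 = 115.4250 um

115.4250


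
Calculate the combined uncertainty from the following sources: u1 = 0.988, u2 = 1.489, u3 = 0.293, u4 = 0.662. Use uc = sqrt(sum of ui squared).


uc = sqrt(0.988^2 + 1.489^2 + 0.293^2 + 0.662^2)
uc = sqrt(3.717358)
uc = 1.9280

1.9280


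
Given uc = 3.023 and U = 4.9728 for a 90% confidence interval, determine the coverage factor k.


k = U / uc
k = 4.9728 / 3.023
k = 1.645

1.645


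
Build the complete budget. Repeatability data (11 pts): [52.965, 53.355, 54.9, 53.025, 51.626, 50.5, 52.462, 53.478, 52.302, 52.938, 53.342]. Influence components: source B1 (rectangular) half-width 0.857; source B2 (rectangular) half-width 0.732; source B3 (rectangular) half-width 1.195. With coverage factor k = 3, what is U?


mean = (52.965 + 53.355 + 54.9 + 53.025 + 51.626 + 50.5 + 52.462 + 53.478 + 52.302 + 52.938 + 53.342) / 11 = 52.80845455
s = sqrt(sum((x - mean)^2)/(n-1)) = 1.1224128
u_A = s / sqrt(n) = 1.1224128 / sqrt(11) = 0.33842019
u_B1 = 0.857 / sqrt(3) = 0.49478918
u_B2 = 0.732 / sqrt(3) = 0.4226204
u_B3 = 1.195 / sqrt(3) = 0.68993357
uc = sqrt(0.33842019^2 + 0.49478918^2 + 0.4226204^2 + 0.68993357^2) = 1.0069563
U = k * uc = 3 * 1.0069563
U = 3.0209

3.0209


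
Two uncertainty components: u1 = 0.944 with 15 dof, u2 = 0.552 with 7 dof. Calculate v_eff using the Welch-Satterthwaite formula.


uc = sqrt(u1^2 + u2^2) = sqrt(0.944^2 + 0.552^2) = 1.0935447
v_eff = uc^4 / (u1^4/v1 + u2^4/v2)
= 1.0935447^4 / (0.944^4/15 + 0.552^4/7)
= 1.4300333 / 0.066205062
v_eff = 21.6001

21.6001


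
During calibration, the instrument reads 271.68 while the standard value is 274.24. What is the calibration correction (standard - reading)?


Correction = standard - reading
= 274.24 - 271.68
= 2.5600

2.5600


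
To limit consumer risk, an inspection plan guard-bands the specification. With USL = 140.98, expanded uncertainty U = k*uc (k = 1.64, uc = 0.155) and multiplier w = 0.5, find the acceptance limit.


U = k * uc = 1.64 * 0.155 = 0.2542
guard band g = w * U = 0.5 * 0.2542 = 0.1271
AL = USL - g = 140.98 - 0.1271
AL = 140.8529

140.8529


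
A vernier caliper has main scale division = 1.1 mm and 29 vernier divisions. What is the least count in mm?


LC = MSD / n_div
= 1.1 / 29
= 0.0379

0.0379


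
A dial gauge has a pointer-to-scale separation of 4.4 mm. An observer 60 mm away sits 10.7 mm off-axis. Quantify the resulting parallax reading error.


error = h * offset / d
= 4.4 * 10.7 / 60
= 0.7847

0.7847


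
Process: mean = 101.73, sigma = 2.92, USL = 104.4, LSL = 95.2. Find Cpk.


Cpu = (USL - mean) / (3*sigma) = (104.4 - 101.73) / (3*2.92) = 0.3048
Cpl = (mean - LSL) / (3*sigma) = (101.73 - 95.2) / (3*2.92) = 0.7454
Cpk = min(Cpu, Cpl) = 0.3048

0.3048


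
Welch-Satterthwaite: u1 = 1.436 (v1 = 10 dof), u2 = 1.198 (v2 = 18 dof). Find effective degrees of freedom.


uc = sqrt(u1^2 + u2^2) = sqrt(1.436^2 + 1.198^2) = 1.8701069
v_eff = uc^4 / (u1^4/v1 + u2^4/v2)
= 1.8701069^4 / (1.436^4/10 + 1.198^4/18)
= 12.231106 / 0.53965791
v_eff = 22.6646

22.6646


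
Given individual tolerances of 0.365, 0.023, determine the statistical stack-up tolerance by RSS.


RSS = sqrt(0.365^2 + 0.023^2)
= sqrt(0.133754)
= 0.3657

0.3657


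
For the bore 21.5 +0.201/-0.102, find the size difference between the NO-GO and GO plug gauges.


GO = nominal - lower_tol (smallest hole = maximum material condition)
GO = 21.5 - 0.102 = 21.398
NO-GO = nominal + upper_tol (largest hole = least material condition)
NO-GO = 21.5 + 0.201 = 21.701
spread = NO-GO - GO = 21.701 - 21.398 = 0.3030

0.3030


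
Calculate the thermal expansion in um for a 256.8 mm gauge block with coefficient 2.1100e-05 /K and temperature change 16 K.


dL = L * alpha * dT
= 256.8 * 2.1100e-05 * 16
= 0.0866957 mm
dL_um = 0.0866957 * 1000 = 86.6957 um

86.6957


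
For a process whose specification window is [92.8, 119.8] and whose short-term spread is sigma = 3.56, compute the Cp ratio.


Cp = (USL - LSL) / (6 * sigma)
= (119.8 - 92.8) / (6 * 3.56)
= 27.0000 / 21.3600
= 1.2640

1.2640


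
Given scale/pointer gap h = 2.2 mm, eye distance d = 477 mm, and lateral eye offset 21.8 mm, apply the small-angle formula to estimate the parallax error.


error = h * offset / d
= 2.2 * 21.8 / 477
= 0.1005

0.1005


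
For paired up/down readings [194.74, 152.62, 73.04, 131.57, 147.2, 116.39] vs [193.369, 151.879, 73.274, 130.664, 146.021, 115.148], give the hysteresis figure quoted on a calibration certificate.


|194.74 - 193.369| = 1.3710
|152.62 - 151.879| = 0.7410
|73.04 - 73.274| = 0.2340
|131.57 - 130.664| = 0.9060
|147.2 - 146.021| = 1.1790
|116.39 - 115.148| = 1.2420
hysteresis = max(diffs) = 1.3710

1.3710


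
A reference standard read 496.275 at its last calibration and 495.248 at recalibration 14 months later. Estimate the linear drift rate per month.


rate = (v2 - v1) / months
= (495.248 - 496.275) / 14
= -1.0270 / 14
= -0.0734

-0.0734


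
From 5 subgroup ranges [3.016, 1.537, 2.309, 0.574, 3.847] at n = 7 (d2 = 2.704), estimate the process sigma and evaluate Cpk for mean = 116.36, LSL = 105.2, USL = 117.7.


R_bar = (3.016 + 1.537 + 2.309 + 0.574 + 3.847) / 5 = 2.2566
sigma = R_bar / d2 = 2.2566 / 2.704 = 0.83454142
Cp = (USL - LSL)/(6*sigma) = (117.7 - 105.2)/(6*0.83454142) = 2.4964
Cpu = (117.7 - 116.36)/(3*0.83454142) = 0.5352
Cpl = (116.36 - 105.2)/(3*0.83454142) = 4.4575
Cpk = min(Cpu, Cpl) = 0.5352

0.5352


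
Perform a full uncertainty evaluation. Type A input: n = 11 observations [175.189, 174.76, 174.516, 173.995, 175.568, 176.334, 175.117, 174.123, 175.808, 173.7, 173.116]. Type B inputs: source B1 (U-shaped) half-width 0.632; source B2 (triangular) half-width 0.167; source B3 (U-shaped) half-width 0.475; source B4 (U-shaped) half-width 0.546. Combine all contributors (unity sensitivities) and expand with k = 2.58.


mean = (175.189 + 174.76 + 174.516 + 173.995 + 175.568 + 176.334 + 175.117 + 174.123 + 175.808 + 173.7 + 173.116) / 11 = 174.7478182
s = sqrt(sum((x - mean)^2)/(n-1)) = 0.97032817
u_A = s / sqrt(n) = 0.97032817 / sqrt(11) = 0.29256495
u_B1 = 0.632 / sqrt(2) = 0.44689149
u_B2 = 0.167 / sqrt(6) = 0.068177465
u_B3 = 0.475 / sqrt(2) = 0.33587572
u_B4 = 0.546 / sqrt(2) = 0.3860803
uc = sqrt(0.29256495^2 + 0.44689149^2 + 0.068177465^2 + 0.33587572^2 + 0.3860803^2) = 0.74284919
U = k * uc = 2.58 * 0.74284919
U = 1.9166

1.9166


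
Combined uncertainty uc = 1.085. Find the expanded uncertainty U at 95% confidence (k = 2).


U = k * uc
U = 2 * 1.085
U = 2.1700

2.1700


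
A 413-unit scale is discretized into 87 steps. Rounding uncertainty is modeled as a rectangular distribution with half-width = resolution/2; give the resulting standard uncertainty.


resolution = range / divisions
resolution = 413 / 87 = 4.7471264
u_res = resolution / (2*sqrt(3))
u_res = 4.7471264 / 3.4641016
u_res = 1.3704

1.3704


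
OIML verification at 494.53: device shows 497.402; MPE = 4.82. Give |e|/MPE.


e = indication - reference = 497.402 - 494.53 = 2.8720
|e| = 2.8720
ratio = |e| / MPE = 2.8720 / 4.82
ratio = 0.5959

0.5959


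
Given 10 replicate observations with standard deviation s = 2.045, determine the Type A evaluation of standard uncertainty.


u_A = s / sqrt(n)
u_A = 2.045 / sqrt(10)
u_A = 2.045 / 3.1622777
u_A = 0.6467

0.6467


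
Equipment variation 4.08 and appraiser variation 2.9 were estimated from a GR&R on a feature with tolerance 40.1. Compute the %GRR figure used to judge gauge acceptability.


GRR = sqrt(EV^2 + AV^2) = sqrt(4.08^2 + 2.9^2) = 5.0056368
%GRR = GRR / tol * 100 = 5.0056368 / 40.1 * 100
%GRR = 12.4829

12.4829


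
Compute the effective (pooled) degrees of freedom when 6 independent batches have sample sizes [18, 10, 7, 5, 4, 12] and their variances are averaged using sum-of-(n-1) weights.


nu = sum_i (n_i - 1)
nu = ((18 - 1) + (10 - 1) + (7 - 1) + (5 - 1) + (4 - 1) + (12 - 1))
nu = 17 + 9 + 6 + 4 + 3 + 11
nu = 50

50


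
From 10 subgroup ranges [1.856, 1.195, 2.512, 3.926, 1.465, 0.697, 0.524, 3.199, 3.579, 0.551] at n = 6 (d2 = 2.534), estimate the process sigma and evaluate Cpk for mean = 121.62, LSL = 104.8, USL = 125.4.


R_bar = (1.856 + 1.195 + 2.512 + 3.926 + 1.465 + 0.697 + 0.524 + 3.199 + 3.579 + 0.551) / 10 = 1.9504
sigma = R_bar / d2 = 1.9504 / 2.534 = 0.76969219
Cp = (USL - LSL)/(6*sigma) = (125.4 - 104.8)/(6*0.76969219) = 4.4607
Cpu = (125.4 - 121.62)/(3*0.76969219) = 1.6370
Cpl = (121.62 - 104.8)/(3*0.76969219) = 7.2843
Cpk = min(Cpu, Cpl) = 1.6370

1.6370


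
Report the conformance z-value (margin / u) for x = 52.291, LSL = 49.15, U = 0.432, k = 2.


u = U / k = 0.432 / 2 = 0.216
margin = |LSL - x| = |49.15 - 52.291| = 3.141
z = margin / u = 3.141 / 0.216
z = 14.5417

14.5417


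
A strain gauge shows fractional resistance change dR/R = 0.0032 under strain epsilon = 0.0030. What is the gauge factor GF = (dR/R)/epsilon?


GF = (dR/R) / epsilon
= 0.0032 / 0.0030
= 1.0667

1.0667


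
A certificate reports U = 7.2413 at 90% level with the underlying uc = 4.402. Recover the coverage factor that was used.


k = U / uc
k = 7.2413 / 4.402
k = 1.645

1.645


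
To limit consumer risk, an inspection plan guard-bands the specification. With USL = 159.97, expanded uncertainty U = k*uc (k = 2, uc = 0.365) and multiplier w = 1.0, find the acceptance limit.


U = k * uc = 2 * 0.365 = 0.73
guard band g = w * U = 1.0 * 0.73 = 0.73
AL = USL - g = 159.97 - 0.73
AL = 159.2400

159.2400


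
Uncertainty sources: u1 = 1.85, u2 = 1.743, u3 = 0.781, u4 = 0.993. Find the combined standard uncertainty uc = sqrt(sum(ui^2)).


uc = sqrt(1.85^2 + 1.743^2 + 0.781^2 + 0.993^2)
uc = sqrt(8.056559)
uc = 2.8384

2.8384


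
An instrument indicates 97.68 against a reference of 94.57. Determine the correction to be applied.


Correction = standard - reading
= 94.57 - 97.68
= -3.1100

-3.1100


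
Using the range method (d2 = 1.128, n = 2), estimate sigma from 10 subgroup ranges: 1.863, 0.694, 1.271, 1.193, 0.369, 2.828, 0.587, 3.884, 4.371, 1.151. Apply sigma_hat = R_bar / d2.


R_bar = (1.863 + 0.694 + 1.271 + 1.193 + 0.369 + 2.828 + 0.587 + 3.884 + 4.371 + 1.151) / 10
R_bar = 18.211 / 10 = 1.8211
sigma_hat = R_bar / d2 = 1.8211 / 1.128 = 1.6145

1.6145


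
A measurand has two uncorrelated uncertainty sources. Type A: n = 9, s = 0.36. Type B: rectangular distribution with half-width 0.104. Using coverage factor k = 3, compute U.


u_A = s / sqrt(n) = 0.36 / sqrt(9) = 0.12
u_B = half_width / sqrt(3) = 0.104 / sqrt(3) = 0.060044428
uc = sqrt(u_A^2 + u_B^2) = sqrt(0.12^2 + 0.060044428^2) = 0.13418395
U = k * uc = 3 * 0.13418395
U = 0.4026

0.4026


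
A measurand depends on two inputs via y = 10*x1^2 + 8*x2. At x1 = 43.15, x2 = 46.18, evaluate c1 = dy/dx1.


y = 10*x1^2 + 8*x2
dy/dx1 = 2*10*x1
Evaluate at x1 = 43.15: c1 = 20 * 43.15
c1 = 863.0000

863.0000


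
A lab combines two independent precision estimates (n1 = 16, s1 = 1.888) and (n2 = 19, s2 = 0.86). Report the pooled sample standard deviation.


s_p = sqrt(((n1-1)*s1^2 + (n2-1)*s2^2) / (n1+n2-2))
numerator = (16-1)*1.888^2 + (19-1)*0.86^2 = 53.46816 + 13.3128 = 66.78096
denominator = 16 + 19 - 2 = 33
s_p^2 = 66.78096 / 33 = 2.0236655
s_p = sqrt(2.0236655) = 1.4226

1.4226


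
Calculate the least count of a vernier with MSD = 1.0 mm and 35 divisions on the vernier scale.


LC = MSD / n_div
= 1.0 / 35
= 0.0286

0.0286


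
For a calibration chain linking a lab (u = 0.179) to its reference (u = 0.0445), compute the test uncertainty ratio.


TUR = u_lab / u_ref
= 0.179 / 0.0445
= 4.0225

4.0225


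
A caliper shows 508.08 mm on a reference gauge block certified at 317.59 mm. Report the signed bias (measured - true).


Systematic error = measured - true
= 508.08 - 317.59
= 190.4900

190.4900


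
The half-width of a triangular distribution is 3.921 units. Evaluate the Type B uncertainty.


u_B = half_width / sqrt(6)
u_B = 3.921 / 2.4494897
u_B = 1.6007

1.6007


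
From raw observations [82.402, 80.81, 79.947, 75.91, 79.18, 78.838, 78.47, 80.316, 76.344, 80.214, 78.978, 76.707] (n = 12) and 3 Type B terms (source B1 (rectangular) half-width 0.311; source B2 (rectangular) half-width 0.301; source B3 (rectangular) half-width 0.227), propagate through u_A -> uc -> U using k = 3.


mean = (82.402 + 80.81 + 79.947 + 75.91 + 79.18 + 78.838 + 78.47 + 80.316 + 76.344 + 80.214 + 78.978 + 76.707) / 12 = 79.00966667
s = sqrt(sum((x - mean)^2)/(n-1)) = 1.9341749
u_A = s / sqrt(n) = 1.9341749 / sqrt(12) = 0.5583482
u_B1 = 0.311 / sqrt(3) = 0.17955593
u_B2 = 0.301 / sqrt(3) = 0.17378243
u_B3 = 0.227 / sqrt(3) = 0.13105851
uc = sqrt(0.5583482^2 + 0.17955593^2 + 0.17378243^2 + 0.13105851^2) = 0.62559548
U = k * uc = 3 * 0.62559548
U = 1.8768

1.8768


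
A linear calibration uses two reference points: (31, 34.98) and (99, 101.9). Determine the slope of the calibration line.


slope = (y2 - y1) / (x2 - x1)
= (101.9 - 34.98) / (99 - 31)
= 66.9200 / 68
= 0.9841

0.9841


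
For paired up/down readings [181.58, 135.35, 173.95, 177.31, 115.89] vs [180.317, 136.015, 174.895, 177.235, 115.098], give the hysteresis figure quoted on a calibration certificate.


|181.58 - 180.317| = 1.2630
|135.35 - 136.015| = 0.6650
|173.95 - 174.895| = 0.9450
|177.31 - 177.235| = 0.0750
|115.89 - 115.098| = 0.7920
hysteresis = max(diffs) = 1.2630

1.2630


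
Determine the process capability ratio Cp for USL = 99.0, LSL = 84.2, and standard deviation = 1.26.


Cp = (USL - LSL) / (6 * sigma)
= (99.0 - 84.2) / (6 * 1.26)
= 14.8000 / 7.5600
= 1.9577

1.9577


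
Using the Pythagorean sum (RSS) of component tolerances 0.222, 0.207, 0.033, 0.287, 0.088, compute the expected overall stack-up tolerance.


RSS = sqrt(0.222^2 + 0.207^2 + 0.033^2 + 0.287^2 + 0.088^2)
= sqrt(0.183335)
= 0.4282

0.4282


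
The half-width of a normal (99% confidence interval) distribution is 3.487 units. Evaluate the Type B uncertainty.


u_B = half_width / 2.576
u_B = 3.487 / 2.576
u_B = 1.3536

1.3536


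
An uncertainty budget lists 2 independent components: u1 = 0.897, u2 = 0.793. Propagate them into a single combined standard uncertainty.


uc = sqrt(0.897^2 + 0.793^2)
uc = sqrt(1.433458)
uc = 1.1973

1.1973


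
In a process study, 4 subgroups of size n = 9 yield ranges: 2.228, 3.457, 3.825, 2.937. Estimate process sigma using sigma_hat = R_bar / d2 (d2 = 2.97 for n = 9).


R_bar = (2.228 + 3.457 + 3.825 + 2.937) / 4
R_bar = 12.447 / 4 = 3.11175
sigma_hat = R_bar / d2 = 3.11175 / 2.97 = 1.0477

1.0477


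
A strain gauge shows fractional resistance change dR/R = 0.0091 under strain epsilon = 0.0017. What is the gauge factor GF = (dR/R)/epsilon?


GF = (dR/R) / epsilon
= 0.0091 / 0.0017
= 5.3529

5.3529


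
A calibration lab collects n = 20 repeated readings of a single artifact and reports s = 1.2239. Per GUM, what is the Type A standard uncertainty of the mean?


u_A = s / sqrt(n)
u_A = 1.2239 / sqrt(20)
u_A = 1.2239 / 4.472136
u_A = 0.2737

0.2737


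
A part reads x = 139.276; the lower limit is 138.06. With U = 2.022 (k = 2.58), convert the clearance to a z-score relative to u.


u = U / k = 2.022 / 2.58 = 0.78372093
margin = |LSL - x| = |138.06 - 139.276| = 1.216
z = margin / u = 1.216 / 0.78372093
z = 1.5516

1.5516


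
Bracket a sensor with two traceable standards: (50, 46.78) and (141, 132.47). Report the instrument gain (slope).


slope = (y2 - y1) / (x2 - x1)
= (132.47 - 46.78) / (141 - 50)
= 85.6900 / 91
= 0.9416

0.9416


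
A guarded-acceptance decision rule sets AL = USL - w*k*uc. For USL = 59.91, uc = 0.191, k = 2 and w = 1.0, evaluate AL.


U = k * uc = 2 * 0.191 = 0.382
guard band g = w * U = 1.0 * 0.382 = 0.382
AL = USL - g = 59.91 - 0.382
AL = 59.5280

59.5280


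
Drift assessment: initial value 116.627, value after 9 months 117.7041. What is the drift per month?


rate = (v2 - v1) / months
= (117.7041 - 116.627) / 9
= 1.0771 / 9
= 0.1197

0.1197


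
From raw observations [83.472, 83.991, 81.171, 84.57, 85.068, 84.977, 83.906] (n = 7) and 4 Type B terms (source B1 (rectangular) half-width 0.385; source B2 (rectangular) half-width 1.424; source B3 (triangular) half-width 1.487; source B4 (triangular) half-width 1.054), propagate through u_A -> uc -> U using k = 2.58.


mean = (83.472 + 83.991 + 81.171 + 84.57 + 85.068 + 84.977 + 83.906) / 7 = 83.87928571
s = sqrt(sum((x - mean)^2)/(n-1)) = 1.3297237
u_A = s / sqrt(n) = 1.3297237 / sqrt(7) = 0.50258832
u_B1 = 0.385 / sqrt(3) = 0.22227985
u_B2 = 1.424 / sqrt(3) = 0.82214678
u_B3 = 1.487 / sqrt(6) = 0.60706521
u_B4 = 1.054 / sqrt(6) = 0.4302937
uc = sqrt(0.50258832^2 + 0.22227985^2 + 0.82214678^2 + 0.60706521^2 + 0.4302937^2) = 1.2375821
U = k * uc = 2.58 * 1.2375821
U = 3.1930

3.1930


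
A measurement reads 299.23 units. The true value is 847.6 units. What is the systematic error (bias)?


Systematic error = measured - true
= 299.23 - 847.6
= -548.3700

-548.3700


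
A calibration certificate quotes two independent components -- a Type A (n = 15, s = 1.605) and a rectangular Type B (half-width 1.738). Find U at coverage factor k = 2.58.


u_A = s / sqrt(n) = 1.605 / sqrt(15) = 0.41440922
u_B = half_width / sqrt(3) = 1.738 / sqrt(3) = 1.0034348
uc = sqrt(u_A^2 + u_B^2) = sqrt(0.41440922^2 + 1.0034348^2) = 1.085641
U = k * uc = 2.58 * 1.085641
U = 2.8010

2.8010


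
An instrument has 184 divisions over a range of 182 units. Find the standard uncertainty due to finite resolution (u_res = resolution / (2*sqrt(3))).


resolution = range / divisions
resolution = 182 / 184 = 0.98913043
u_res = resolution / (2*sqrt(3))
u_res = 0.98913043 / 3.4641016
u_res = 0.2855

0.2855


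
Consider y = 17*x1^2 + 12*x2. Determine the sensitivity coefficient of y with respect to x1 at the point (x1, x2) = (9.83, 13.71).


y = 17*x1^2 + 12*x2
dy/dx1 = 2*17*x1
Evaluate at x1 = 9.83: c1 = 34 * 9.83
c1 = 334.2200

334.2200


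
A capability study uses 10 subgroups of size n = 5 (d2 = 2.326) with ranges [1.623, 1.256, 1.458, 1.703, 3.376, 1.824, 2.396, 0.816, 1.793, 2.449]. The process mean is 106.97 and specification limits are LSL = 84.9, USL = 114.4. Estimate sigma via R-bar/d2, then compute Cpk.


R_bar = (1.623 + 1.256 + 1.458 + 1.703 + 3.376 + 1.824 + 2.396 + 0.816 + 1.793 + 2.449) / 10 = 1.8694
sigma = R_bar / d2 = 1.8694 / 2.326 = 0.80369733
Cp = (USL - LSL)/(6*sigma) = (114.4 - 84.9)/(6*0.80369733) = 6.1176
Cpu = (114.4 - 106.97)/(3*0.80369733) = 3.0816
Cpl = (106.97 - 84.9)/(3*0.80369733) = 9.1535
Cpk = min(Cpu, Cpl) = 3.0816

3.0816


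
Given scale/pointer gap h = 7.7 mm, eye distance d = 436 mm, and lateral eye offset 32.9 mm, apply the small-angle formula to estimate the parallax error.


error = h * offset / d
= 7.7 * 32.9 / 436
= 0.5810

0.5810


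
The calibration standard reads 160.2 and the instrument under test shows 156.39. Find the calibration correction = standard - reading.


Correction = standard - reading
= 160.2 - 156.39
= 3.8100

3.8100


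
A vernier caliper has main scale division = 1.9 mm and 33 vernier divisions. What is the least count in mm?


LC = MSD / n_div
= 1.9 / 33
= 0.0576

0.0576


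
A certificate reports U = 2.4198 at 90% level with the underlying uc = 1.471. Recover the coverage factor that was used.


k = U / uc
k = 2.4198 / 1.471
k = 1.645

1.645


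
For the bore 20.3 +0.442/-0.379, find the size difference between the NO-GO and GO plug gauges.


GO = nominal - lower_tol (smallest hole = maximum material condition)
GO = 20.3 - 0.379 = 19.921
NO-GO = nominal + upper_tol (largest hole = least material condition)
NO-GO = 20.3 + 0.442 = 20.742
spread = NO-GO - GO = 20.742 - 19.921 = 0.8210

0.8210


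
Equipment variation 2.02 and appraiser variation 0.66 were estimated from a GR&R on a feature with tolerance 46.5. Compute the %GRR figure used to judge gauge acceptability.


GRR = sqrt(EV^2 + AV^2) = sqrt(2.02^2 + 0.66^2) = 2.1250882
%GRR = GRR / tol * 100 = 2.1250882 / 46.5 * 100
%GRR = 4.5701

4.5701


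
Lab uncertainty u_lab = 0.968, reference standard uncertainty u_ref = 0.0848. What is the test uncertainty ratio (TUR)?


TUR = u_lab / u_ref
= 0.968 / 0.0848
= 11.4151

11.4151
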